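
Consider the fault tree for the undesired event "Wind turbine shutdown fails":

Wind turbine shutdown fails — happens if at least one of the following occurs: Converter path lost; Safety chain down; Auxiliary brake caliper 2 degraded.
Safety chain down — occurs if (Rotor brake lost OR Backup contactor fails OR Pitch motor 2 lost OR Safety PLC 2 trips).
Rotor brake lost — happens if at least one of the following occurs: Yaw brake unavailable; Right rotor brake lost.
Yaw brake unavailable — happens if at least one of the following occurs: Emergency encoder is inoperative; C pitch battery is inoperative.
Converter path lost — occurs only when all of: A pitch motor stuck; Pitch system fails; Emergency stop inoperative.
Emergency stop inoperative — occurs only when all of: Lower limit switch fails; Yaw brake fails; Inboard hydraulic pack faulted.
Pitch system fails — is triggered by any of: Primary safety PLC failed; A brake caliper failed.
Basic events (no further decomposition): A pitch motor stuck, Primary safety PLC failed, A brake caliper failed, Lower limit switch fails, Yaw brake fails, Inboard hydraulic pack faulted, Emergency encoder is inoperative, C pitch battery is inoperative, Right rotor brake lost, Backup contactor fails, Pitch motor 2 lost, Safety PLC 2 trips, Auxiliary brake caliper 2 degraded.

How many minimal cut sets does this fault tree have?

9

Pitch system fails [OR]: union of children's cut sets → 2 cut set(s).
Emergency stop inoperative [AND]: one cut set from each child combined → 1 × 1 × 1 = 1 cut set(s).
Converter path lost [AND]: one cut set from each child combined → 1 × 2 × 1 = 2 cut set(s).
Yaw brake unavailable [OR]: union of children's cut sets → 2 cut set(s).
Rotor brake lost [OR]: union of children's cut sets → 3 cut set(s).
Safety chain down [OR]: union of children's cut sets → 6 cut set(s).
Wind turbine shutdown fails [OR]: union of children's cut sets → 9 cut set(s).
Minimal cut sets: {A pitch motor stuck, Inboard hydraulic pack faulted, Lower limit switch fails, Primary safety PLC failed, Yaw brake fails}; {A brake caliper failed, A pitch motor stuck, Inboard hydraulic pack faulted, Lower limit switch fails, Yaw brake fails}; {Emergency encoder is inoperative}; {C pitch battery is inoperative}; {Right rotor brake lost}; {Backup contactor fails}; {Pitch motor 2 lost}; {Safety PLC 2 trips}; {Auxiliary brake caliper 2 degraded}.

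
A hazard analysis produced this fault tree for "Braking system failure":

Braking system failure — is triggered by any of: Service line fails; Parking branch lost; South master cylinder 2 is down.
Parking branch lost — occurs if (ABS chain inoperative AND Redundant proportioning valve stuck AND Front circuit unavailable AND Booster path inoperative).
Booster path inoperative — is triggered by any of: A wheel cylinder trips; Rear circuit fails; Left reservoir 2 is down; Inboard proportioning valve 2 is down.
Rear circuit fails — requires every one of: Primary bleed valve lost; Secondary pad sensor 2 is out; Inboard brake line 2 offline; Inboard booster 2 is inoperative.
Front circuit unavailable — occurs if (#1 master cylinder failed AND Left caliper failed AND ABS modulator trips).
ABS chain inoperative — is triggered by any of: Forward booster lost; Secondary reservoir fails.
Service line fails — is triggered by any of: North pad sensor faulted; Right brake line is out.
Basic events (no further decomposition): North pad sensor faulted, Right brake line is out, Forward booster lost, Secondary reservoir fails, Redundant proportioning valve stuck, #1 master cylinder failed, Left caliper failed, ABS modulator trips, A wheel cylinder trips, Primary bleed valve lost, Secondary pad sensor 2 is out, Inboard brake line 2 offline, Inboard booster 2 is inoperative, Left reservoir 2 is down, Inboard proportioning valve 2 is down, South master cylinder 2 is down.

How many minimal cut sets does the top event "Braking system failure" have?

11

Service line fails [OR]: union of children's cut sets → 2 cut set(s).
ABS chain inoperative [OR]: union of children's cut sets → 2 cut set(s).
Front circuit unavailable [AND]: one cut set from each child combined → 1 × 1 × 1 = 1 cut set(s).
Rear circuit fails [AND]: one cut set from each child combined → 1 × 1 × 1 × 1 = 1 cut set(s).
Booster path inoperative [OR]: union of children's cut sets → 4 cut set(s).
Parking branch lost [AND]: one cut set from each child combined → 2 × 1 × 1 × 4 = 8 cut set(s).
Braking system failure [OR]: union of children's cut sets → 11 cut set(s).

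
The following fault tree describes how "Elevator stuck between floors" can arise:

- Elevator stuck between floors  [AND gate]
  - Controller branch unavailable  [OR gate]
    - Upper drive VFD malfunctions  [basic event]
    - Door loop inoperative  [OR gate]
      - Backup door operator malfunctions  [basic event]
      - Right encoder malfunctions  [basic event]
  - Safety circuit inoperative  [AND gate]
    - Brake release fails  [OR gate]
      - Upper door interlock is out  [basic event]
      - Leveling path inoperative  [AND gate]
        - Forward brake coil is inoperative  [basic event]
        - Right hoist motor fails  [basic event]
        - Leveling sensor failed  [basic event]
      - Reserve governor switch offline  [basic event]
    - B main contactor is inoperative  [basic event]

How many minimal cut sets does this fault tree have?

9

Door loop inoperative [OR]: union of children's cut sets → 2 cut set(s).
Controller branch unavailable [OR]: union of children's cut sets → 3 cut set(s).
Leveling path inoperative [AND]: one cut set from each child combined → 1 × 1 × 1 = 1 cut set(s).
Brake release fails [OR]: union of children's cut sets → 3 cut set(s).
Safety circuit inoperative [AND]: one cut set from each child combined → 3 × 1 = 3 cut set(s).
Elevator stuck between floors [AND]: one cut set from each child combined → 3 × 3 = 9 cut set(s).
Minimal cut sets: {B main contactor is inoperative, Upper door interlock is out, Upper drive VFD malfunctions}; {B main contactor is inoperative, Forward brake coil is inoperative, Leveling sensor failed, Right hoist motor fails, Upper drive VFD malfunctions}; {B main contactor is inoperative, Reserve governor switch offline, Upper drive VFD malfunctions}; {B main contactor is inoperative, Backup door operator malfunctions, Upper door interlock is out}; {B main contactor is inoperative, Backup door operator malfunctions, Forward brake coil is inoperative, Leveling sensor failed, Right hoist motor fails}; {B main contactor is inoperative, Backup door operator malfunctions, Reserve governor switch offline}; {B main contactor is inoperative, Right encoder malfunctions, Upper door interlock is out}; {B main contactor is inoperative, Forward brake coil is inoperative, Leveling sensor failed, Right encoder malfunctions, Right hoist motor fails}; {B main contactor is inoperative, Reserve governor switch offline, Right encoder malfunctions}.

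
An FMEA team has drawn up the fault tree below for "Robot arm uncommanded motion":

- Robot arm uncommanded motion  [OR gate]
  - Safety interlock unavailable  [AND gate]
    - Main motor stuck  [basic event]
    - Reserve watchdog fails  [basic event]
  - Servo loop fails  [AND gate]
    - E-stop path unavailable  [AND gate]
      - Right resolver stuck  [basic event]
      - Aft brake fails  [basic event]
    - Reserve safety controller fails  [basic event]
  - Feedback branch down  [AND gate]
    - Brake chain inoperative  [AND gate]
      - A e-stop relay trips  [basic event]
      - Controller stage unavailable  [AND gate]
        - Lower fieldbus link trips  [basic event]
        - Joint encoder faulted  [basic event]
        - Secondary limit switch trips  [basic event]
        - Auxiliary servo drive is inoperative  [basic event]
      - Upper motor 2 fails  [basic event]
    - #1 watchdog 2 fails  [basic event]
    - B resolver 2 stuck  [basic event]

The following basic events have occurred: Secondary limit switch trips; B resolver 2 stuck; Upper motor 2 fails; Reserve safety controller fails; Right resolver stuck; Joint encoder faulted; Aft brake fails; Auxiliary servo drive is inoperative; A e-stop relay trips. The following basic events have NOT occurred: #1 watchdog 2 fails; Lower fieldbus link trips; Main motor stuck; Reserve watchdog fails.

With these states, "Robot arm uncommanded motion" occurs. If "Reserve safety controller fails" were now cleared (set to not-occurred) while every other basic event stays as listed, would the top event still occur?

No

Counterfactual: set "Reserve safety controller fails" to not occurred.
Safety interlock unavailable [AND]: Main motor stuck=not, Reserve watchdog fails=not → not all inputs occur → does not occur.
E-stop path unavailable [AND]: Right resolver stuck=occurs, Aft brake fails=occurs → all inputs occur → occurs.
Servo loop fails [AND]: E-stop path unavailable=occurs, Reserve safety controller fails=not → not all inputs occur → does not occur.
Controller stage unavailable [AND]: Lower fieldbus link trips=not, Joint encoder faulted=occurs, Secondary limit switch trips=occurs, Auxiliary servo drive is inoperative=occurs → not all inputs occur → does not occur.
Brake chain inoperative [AND]: A e-stop relay trips=occurs, Controller stage unavailable=not, Upper motor 2 fails=occurs → not all inputs occur → does not occur.
Feedback branch down [AND]: Brake chain inoperative=not, #1 watchdog 2 fails=not, B resolver 2 stuck=occurs → not all inputs occur → does not occur.
Robot arm uncommanded motion [OR]: Safety interlock unavailable=not, Servo loop fails=not, Feedback branch down=not → no input occurs → does not occur.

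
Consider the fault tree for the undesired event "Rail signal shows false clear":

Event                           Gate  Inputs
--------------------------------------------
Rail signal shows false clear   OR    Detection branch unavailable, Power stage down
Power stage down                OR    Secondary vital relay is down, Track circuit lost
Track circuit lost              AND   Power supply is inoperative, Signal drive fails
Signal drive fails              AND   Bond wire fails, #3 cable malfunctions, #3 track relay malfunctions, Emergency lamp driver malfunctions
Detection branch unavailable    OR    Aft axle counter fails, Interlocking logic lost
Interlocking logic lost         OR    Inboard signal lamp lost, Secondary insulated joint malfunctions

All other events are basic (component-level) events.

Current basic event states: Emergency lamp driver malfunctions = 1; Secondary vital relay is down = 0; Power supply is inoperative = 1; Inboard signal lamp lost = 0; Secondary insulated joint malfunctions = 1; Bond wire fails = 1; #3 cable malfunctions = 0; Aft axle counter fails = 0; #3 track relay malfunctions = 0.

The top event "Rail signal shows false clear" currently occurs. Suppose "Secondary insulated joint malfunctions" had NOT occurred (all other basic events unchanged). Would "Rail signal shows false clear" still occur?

No

Counterfactual: set "Secondary insulated joint malfunctions" to not occurred.
Interlocking logic lost [OR]: Inboard signal lamp lost=not, Secondary insulated joint malfunctions=not → no input occurs → does not occur.
Detection branch unavailable [OR]: Aft axle counter fails=not, Interlocking logic lost=not → no input occurs → does not occur.
Signal drive fails [AND]: Bond wire fails=occurs, #3 cable malfunctions=not, #3 track relay malfunctions=not, Emergency lamp driver malfunctions=occurs → not all inputs occur → does not occur.
Track circuit lost [AND]: Power supply is inoperative=occurs, Signal drive fails=not → not all inputs occur → does not occur.
Power stage down [OR]: Secondary vital relay is down=not, Track circuit lost=not → no input occurs → does not occur.
Rail signal shows false clear [OR]: Detection branch unavailable=not, Power stage down=not → no input occurs → does not occur.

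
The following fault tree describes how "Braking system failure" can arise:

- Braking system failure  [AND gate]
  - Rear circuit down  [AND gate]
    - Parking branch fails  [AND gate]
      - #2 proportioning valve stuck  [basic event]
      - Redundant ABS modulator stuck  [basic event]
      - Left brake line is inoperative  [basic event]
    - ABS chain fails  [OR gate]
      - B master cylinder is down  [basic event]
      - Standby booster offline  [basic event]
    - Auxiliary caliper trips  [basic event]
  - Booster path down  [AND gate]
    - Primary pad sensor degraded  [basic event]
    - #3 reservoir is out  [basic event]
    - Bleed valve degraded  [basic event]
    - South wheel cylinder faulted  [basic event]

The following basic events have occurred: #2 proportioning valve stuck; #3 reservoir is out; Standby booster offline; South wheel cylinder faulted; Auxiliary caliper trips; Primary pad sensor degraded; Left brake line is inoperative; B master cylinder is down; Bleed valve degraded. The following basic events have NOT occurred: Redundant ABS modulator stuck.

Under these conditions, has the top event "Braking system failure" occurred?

No

Parking branch fails [AND]: #2 proportioning valve stuck=occurs, Redundant ABS modulator stuck=not, Left brake line is inoperative=occurs → not all inputs occur → does not occur.
ABS chain fails [OR]: B master cylinder is down=occurs, Standby booster offline=occurs → at least one input occurs → occurs.
Rear circuit down [AND]: Parking branch fails=not, ABS chain fails=occurs, Auxiliary caliper trips=occurs → not all inputs occur → does not occur.
Booster path down [AND]: Primary pad sensor degraded=occurs, #3 reservoir is out=occurs, Bleed valve degraded=occurs, South wheel cylinder faulted=occurs → all inputs occur → occurs.
Braking system failure [AND]: Rear circuit down=not, Booster path down=occurs → not all inputs occur → does not occur.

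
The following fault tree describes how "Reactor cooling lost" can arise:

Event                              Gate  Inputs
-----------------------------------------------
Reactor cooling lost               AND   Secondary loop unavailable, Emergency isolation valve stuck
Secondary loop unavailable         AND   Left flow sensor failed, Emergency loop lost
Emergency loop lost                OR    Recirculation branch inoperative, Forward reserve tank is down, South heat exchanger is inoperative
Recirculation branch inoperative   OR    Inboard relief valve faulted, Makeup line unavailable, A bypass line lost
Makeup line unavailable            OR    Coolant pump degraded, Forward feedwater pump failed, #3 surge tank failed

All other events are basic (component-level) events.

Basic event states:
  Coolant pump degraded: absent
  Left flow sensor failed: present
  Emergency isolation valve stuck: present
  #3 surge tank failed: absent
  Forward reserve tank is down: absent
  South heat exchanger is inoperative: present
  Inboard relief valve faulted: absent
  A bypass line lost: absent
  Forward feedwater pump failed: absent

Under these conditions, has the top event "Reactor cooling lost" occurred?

Yes

Makeup line unavailable [OR]: Coolant pump degraded=not, Forward feedwater pump failed=not, #3 surge tank failed=not → no input occurs → does not occur.
Recirculation branch inoperative [OR]: Inboard relief valve faulted=not, Makeup line unavailable=not, A bypass line lost=not → no input occurs → does not occur.
Emergency loop lost [OR]: Recirculation branch inoperative=not, Forward reserve tank is down=not, South heat exchanger is inoperative=occurs → at least one input occurs → occurs.
Secondary loop unavailable [AND]: Left flow sensor failed=occurs, Emergency loop lost=occurs → all inputs occur → occurs.
Reactor cooling lost [AND]: Secondary loop unavailable=occurs, Emergency isolation valve stuck=occurs → all inputs occur → occurs.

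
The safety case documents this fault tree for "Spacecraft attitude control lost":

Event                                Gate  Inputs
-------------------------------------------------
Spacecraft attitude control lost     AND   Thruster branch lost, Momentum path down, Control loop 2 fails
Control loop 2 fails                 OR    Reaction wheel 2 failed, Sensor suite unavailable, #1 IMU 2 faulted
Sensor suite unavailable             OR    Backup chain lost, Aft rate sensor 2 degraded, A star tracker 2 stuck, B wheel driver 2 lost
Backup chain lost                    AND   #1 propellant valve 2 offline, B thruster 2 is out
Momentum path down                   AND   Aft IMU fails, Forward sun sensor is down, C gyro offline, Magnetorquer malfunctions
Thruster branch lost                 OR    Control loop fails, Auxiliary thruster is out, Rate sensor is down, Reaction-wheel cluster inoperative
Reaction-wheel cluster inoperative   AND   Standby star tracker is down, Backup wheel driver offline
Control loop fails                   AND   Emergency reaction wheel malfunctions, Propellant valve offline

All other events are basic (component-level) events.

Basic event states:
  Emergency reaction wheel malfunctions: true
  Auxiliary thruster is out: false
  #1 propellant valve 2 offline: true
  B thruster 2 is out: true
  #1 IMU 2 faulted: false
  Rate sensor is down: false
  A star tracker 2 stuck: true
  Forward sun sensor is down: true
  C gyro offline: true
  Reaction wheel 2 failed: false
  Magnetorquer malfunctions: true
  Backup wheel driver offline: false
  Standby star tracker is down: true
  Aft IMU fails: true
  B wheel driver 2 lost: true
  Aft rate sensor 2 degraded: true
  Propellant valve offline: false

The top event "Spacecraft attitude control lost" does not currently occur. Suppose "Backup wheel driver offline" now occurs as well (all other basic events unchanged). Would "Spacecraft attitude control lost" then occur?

Counterfactual: set "Backup wheel driver offline" to occurred.
Control loop fails [AND]: Emergency reaction wheel malfunctions=occurs, Propellant valve offline=not → not all inputs occur → does not occur.
Reaction-wheel cluster inoperative [AND]: Standby star tracker is down=occurs, Backup wheel driver offline=occurs → all inputs occur → occurs.
Thruster branch lost [OR]: Control loop fails=not, Auxiliary thruster is out=not, Rate sensor is down=not, Reaction-wheel cluster inoperative=occurs → at least one input occurs → occurs.
Momentum path down [AND]: Aft IMU fails=occurs, Forward sun sensor is down=occurs, C gyro offline=occurs, Magnetorquer malfunctions=occurs → all inputs occur → occurs.
Backup chain lost [AND]: #1 propellant valve 2 offline=occurs, B thruster 2 is out=occurs → all inputs occur → occurs.
Sensor suite unavailable [OR]: Backup chain lost=occurs, Aft rate sensor 2 degraded=occurs, A star tracker 2 stuck=occurs, B wheel driver 2 lost=occurs → at least one input occurs → occurs.
Control loop 2 fails [OR]: Reaction wheel 2 failed=not, Sensor suite unavailable=occurs, #1 IMU 2 faulted=not → at least one input occurs → occurs.
Spacecraft attitude control lost [AND]: Thruster branch lost=occurs, Momentum path down=occurs, Control loop 2 fails=occurs → all inputs occur → occurs.

Yes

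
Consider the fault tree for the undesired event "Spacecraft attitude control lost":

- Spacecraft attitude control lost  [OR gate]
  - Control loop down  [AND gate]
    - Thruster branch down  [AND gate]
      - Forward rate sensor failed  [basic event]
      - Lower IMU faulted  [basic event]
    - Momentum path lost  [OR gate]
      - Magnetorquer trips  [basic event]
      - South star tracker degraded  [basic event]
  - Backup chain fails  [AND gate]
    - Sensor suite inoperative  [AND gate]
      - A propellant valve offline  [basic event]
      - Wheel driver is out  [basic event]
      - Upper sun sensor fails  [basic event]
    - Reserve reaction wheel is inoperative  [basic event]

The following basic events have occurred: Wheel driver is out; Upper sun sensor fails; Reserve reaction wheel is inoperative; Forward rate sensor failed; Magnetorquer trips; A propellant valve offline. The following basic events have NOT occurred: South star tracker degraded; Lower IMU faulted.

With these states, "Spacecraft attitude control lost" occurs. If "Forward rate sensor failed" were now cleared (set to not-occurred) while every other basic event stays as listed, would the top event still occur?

Yes

Counterfactual: set "Forward rate sensor failed" to not occurred.
Thruster branch down [AND]: Forward rate sensor failed=not, Lower IMU faulted=not → not all inputs occur → does not occur.
Momentum path lost [OR]: Magnetorquer trips=occurs, South star tracker degraded=not → at least one input occurs → occurs.
Control loop down [AND]: Thruster branch down=not, Momentum path lost=occurs → not all inputs occur → does not occur.
Sensor suite inoperative [AND]: A propellant valve offline=occurs, Wheel driver is out=occurs, Upper sun sensor fails=occurs → all inputs occur → occurs.
Backup chain fails [AND]: Sensor suite inoperative=occurs, Reserve reaction wheel is inoperative=occurs → all inputs occur → occurs.
Spacecraft attitude control lost [OR]: Control loop down=not, Backup chain fails=occurs → at least one input occurs → occurs.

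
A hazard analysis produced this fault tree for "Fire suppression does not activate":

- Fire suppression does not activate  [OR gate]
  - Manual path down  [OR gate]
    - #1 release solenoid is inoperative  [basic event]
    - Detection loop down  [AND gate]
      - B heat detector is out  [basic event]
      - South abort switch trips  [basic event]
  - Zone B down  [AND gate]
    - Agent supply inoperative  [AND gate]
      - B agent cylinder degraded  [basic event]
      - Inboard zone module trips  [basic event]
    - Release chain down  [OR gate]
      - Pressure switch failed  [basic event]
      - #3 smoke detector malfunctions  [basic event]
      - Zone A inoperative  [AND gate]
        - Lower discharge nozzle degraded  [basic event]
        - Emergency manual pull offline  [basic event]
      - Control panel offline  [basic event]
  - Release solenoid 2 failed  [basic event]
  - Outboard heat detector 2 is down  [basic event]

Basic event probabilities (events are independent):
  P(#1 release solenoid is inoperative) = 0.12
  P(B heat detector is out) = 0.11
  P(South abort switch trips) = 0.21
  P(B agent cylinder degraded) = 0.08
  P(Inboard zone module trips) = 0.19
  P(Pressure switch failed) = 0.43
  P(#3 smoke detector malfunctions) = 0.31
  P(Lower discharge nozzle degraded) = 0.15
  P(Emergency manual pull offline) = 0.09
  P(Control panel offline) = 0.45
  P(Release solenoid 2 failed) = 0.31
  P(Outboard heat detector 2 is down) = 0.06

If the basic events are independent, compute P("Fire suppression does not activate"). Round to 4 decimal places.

P(Detection loop down) [AND] = 0.11 × 0.21 = 0.023100
P(Manual path down) [OR] = 1 − (1−0.12) × (1−0.023100) = 0.140328
P(Agent supply inoperative) [AND] = 0.08 × 0.19 = 0.015200
P(Zone A inoperative) [AND] = 0.15 × 0.09 = 0.013500
P(Release chain down) [OR] = 1 − (1−0.43) × (1−0.31) × (1−0.013500) × (1−0.45) = 0.786605
P(Zone B down) [AND] = 0.015200 × 0.786605 = 0.011956
P(Fire suppression does not activate) [OR] = 1 − (1−0.140328) × (1−0.011956) × (1−0.31) × (1−0.06) = 0.449083
Rounded to 4 decimal places: P(Fire suppression does not activate) ≈ 0.4491.

0.4491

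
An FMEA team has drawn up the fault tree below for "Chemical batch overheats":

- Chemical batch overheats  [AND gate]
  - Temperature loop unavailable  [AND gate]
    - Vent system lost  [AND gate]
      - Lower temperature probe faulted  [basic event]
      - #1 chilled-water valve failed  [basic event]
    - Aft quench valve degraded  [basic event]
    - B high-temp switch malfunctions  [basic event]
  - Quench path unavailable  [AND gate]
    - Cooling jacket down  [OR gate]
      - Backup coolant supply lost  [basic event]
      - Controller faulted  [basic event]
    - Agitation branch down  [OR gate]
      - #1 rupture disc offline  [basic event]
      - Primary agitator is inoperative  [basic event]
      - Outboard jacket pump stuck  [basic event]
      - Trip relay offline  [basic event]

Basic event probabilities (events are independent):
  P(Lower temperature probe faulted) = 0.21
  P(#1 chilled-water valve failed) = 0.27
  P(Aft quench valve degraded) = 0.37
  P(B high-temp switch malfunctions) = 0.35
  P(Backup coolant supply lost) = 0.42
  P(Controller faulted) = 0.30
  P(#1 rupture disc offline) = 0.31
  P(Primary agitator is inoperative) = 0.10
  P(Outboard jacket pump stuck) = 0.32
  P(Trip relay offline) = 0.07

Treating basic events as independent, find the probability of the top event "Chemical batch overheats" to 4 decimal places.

P(Vent system lost) [AND] = 0.21 × 0.27 = 0.056700
P(Temperature loop unavailable) [AND] = 0.056700 × 0.37 × 0.35 = 0.007343
P(Cooling jacket down) [OR] = 1 − (1−0.42) × (1−0.30) = 0.594000
P(Agitation branch down) [OR] = 1 − (1−0.31) × (1−0.10) × (1−0.32) × (1−0.07) = 0.607280
P(Quench path unavailable) [AND] = 0.594000 × 0.607280 = 0.360724
P(Chemical batch overheats) [AND] = 0.007343 × 0.360724 = 0.002649
Rounded to 4 decimal places: P(Chemical batch overheats) ≈ 0.0026.

0.0026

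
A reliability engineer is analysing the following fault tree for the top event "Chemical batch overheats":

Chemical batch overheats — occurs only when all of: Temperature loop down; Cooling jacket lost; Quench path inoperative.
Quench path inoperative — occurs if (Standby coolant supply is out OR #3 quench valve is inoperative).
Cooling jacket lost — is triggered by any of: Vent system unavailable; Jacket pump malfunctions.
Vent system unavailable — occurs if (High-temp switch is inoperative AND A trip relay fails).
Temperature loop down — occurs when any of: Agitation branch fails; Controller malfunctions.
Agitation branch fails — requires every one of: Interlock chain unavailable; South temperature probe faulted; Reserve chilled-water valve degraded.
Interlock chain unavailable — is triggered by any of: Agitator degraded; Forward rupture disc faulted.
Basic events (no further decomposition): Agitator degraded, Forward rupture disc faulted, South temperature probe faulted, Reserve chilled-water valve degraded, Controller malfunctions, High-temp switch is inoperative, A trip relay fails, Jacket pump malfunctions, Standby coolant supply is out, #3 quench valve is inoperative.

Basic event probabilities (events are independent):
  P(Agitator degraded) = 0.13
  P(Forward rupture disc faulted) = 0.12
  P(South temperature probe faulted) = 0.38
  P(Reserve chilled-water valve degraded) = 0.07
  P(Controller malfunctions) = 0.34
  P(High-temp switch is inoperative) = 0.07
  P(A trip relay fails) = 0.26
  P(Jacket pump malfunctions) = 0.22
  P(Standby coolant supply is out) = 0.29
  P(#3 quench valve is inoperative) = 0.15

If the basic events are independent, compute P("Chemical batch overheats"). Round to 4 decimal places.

P(Interlock chain unavailable) [OR] = 1 − (1−0.13) × (1−0.12) = 0.234400
P(Agitation branch fails) [AND] = 0.234400 × 0.38 × 0.07 = 0.006235
P(Temperature loop down) [OR] = 1 − (1−0.006235) × (1−0.34) = 0.344115
P(Vent system unavailable) [AND] = 0.07 × 0.26 = 0.018200
P(Cooling jacket lost) [OR] = 1 − (1−0.018200) × (1−0.22) = 0.234196
P(Quench path inoperative) [OR] = 1 − (1−0.29) × (1−0.15) = 0.396500
P(Chemical batch overheats) [AND] = 0.344115 × 0.234196 × 0.396500 = 0.031954
Rounded to 4 decimal places: P(Chemical batch overheats) ≈ 0.0320.

0.0320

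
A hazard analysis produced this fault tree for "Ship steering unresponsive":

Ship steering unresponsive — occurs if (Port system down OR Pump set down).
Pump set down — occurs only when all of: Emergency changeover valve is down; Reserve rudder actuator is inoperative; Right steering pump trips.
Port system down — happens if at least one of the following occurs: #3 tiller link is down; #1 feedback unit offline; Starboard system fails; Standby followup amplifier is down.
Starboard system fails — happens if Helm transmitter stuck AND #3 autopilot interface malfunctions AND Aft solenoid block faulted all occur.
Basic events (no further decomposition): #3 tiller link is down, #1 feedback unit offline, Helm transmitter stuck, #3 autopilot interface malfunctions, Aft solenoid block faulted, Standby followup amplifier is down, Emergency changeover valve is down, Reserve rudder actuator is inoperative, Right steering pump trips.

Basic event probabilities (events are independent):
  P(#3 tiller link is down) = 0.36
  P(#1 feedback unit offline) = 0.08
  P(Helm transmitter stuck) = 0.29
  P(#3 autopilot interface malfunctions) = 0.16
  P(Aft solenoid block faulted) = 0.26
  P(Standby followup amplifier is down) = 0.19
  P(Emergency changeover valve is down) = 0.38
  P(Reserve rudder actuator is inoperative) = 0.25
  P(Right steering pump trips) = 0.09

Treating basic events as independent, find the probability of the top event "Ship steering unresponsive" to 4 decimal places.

P(Starboard system fails) [AND] = 0.29 × 0.16 × 0.26 = 0.012064
P(Port system down) [OR] = 1 − (1−0.36) × (1−0.08) × (1−0.012064) × (1−0.19) = 0.528826
P(Pump set down) [AND] = 0.38 × 0.25 × 0.09 = 0.008550
P(Ship steering unresponsive) [OR] = 1 − (1−0.528826) × (1−0.008550) = 0.532855
Rounded to 4 decimal places: P(Ship steering unresponsive) ≈ 0.5329.

0.5329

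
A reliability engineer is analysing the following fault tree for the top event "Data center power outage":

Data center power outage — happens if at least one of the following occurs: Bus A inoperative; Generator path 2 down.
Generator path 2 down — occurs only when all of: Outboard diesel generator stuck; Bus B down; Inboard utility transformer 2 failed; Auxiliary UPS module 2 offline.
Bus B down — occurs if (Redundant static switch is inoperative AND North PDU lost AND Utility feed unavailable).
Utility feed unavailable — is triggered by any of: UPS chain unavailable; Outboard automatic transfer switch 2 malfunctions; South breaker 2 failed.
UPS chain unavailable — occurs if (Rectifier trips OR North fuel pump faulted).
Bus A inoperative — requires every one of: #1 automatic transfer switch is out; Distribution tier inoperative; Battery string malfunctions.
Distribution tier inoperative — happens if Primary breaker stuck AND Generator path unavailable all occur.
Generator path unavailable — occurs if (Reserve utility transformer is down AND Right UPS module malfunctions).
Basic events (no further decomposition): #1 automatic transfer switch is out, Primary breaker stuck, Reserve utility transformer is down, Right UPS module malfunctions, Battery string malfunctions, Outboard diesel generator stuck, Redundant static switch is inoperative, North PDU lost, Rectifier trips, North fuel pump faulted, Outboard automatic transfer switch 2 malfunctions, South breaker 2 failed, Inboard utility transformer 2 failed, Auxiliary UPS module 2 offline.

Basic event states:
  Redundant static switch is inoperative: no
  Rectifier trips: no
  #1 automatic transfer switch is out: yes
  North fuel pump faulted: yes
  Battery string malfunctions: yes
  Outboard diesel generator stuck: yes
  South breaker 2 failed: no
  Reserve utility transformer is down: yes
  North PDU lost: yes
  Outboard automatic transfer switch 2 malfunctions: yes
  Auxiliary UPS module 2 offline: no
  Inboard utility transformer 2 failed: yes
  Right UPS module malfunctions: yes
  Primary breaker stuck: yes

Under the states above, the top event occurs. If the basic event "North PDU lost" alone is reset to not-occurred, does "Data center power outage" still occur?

Counterfactual: set "North PDU lost" to not occurred.
Generator path unavailable [AND]: Reserve utility transformer is down=occurs, Right UPS module malfunctions=occurs → all inputs occur → occurs.
Distribution tier inoperative [AND]: Primary breaker stuck=occurs, Generator path unavailable=occurs → all inputs occur → occurs.
Bus A inoperative [AND]: #1 automatic transfer switch is out=occurs, Distribution tier inoperative=occurs, Battery string malfunctions=occurs → all inputs occur → occurs.
UPS chain unavailable [OR]: Rectifier trips=not, North fuel pump faulted=occurs → at least one input occurs → occurs.
Utility feed unavailable [OR]: UPS chain unavailable=occurs, Outboard automatic transfer switch 2 malfunctions=occurs, South breaker 2 failed=not → at least one input occurs → occurs.
Bus B down [AND]: Redundant static switch is inoperative=not, North PDU lost=not, Utility feed unavailable=occurs → not all inputs occur → does not occur.
Generator path 2 down [AND]: Outboard diesel generator stuck=occurs, Bus B down=not, Inboard utility transformer 2 failed=occurs, Auxiliary UPS module 2 offline=not → not all inputs occur → does not occur.
Data center power outage [OR]: Bus A inoperative=occurs, Generator path 2 down=not → at least one input occurs → occurs.

Yes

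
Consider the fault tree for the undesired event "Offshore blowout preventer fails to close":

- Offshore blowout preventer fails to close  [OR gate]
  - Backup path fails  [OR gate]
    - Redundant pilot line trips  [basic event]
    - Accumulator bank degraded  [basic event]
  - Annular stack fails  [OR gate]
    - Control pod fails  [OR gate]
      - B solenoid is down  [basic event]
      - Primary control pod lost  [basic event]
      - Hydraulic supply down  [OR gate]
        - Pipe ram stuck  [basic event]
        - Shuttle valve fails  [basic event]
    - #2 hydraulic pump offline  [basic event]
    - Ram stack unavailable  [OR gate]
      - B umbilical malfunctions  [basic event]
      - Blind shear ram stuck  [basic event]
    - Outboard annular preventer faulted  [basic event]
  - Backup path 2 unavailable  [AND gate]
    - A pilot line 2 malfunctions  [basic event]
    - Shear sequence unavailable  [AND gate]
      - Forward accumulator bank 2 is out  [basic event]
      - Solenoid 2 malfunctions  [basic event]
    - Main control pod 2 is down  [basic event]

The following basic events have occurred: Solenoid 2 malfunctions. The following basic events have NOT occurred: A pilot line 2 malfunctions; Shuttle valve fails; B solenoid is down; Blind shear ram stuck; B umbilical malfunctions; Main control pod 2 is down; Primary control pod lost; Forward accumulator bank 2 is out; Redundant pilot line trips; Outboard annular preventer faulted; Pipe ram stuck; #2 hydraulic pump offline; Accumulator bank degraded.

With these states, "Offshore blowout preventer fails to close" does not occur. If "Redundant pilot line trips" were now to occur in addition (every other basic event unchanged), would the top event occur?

Counterfactual: set "Redundant pilot line trips" to occurred.
Backup path fails [OR]: Redundant pilot line trips=occurs, Accumulator bank degraded=not → at least one input occurs → occurs.
Hydraulic supply down [OR]: Pipe ram stuck=not, Shuttle valve fails=not → no input occurs → does not occur.
Control pod fails [OR]: B solenoid is down=not, Primary control pod lost=not, Hydraulic supply down=not → no input occurs → does not occur.
Ram stack unavailable [OR]: B umbilical malfunctions=not, Blind shear ram stuck=not → no input occurs → does not occur.
Annular stack fails [OR]: Control pod fails=not, #2 hydraulic pump offline=not, Ram stack unavailable=not, Outboard annular preventer faulted=not → no input occurs → does not occur.
Shear sequence unavailable [AND]: Forward accumulator bank 2 is out=not, Solenoid 2 malfunctions=occurs → not all inputs occur → does not occur.
Backup path 2 unavailable [AND]: A pilot line 2 malfunctions=not, Shear sequence unavailable=not, Main control pod 2 is down=not → not all inputs occur → does not occur.
Offshore blowout preventer fails to close [OR]: Backup path fails=occurs, Annular stack fails=not, Backup path 2 unavailable=not → at least one input occurs → occurs.

Yes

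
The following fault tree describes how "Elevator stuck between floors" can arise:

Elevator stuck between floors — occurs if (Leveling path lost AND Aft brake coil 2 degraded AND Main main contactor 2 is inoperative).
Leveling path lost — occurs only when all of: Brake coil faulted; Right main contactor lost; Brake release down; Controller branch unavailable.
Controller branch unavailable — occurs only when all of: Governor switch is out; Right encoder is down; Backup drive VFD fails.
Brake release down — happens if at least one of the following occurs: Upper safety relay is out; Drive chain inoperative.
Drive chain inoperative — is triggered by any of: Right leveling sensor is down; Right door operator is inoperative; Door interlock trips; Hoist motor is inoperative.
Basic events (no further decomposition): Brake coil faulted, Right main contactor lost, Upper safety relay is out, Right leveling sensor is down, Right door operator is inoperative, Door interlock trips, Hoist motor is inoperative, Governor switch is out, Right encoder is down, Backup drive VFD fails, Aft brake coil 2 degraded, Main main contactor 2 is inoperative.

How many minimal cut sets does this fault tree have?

Drive chain inoperative [OR]: union of children's cut sets → 4 cut set(s).
Brake release down [OR]: union of children's cut sets → 5 cut set(s).
Controller branch unavailable [AND]: one cut set from each child combined → 1 × 1 × 1 = 1 cut set(s).
Leveling path lost [AND]: one cut set from each child combined → 1 × 1 × 5 × 1 = 5 cut set(s).
Elevator stuck between floors [AND]: one cut set from each child combined → 5 × 1 × 1 = 5 cut set(s).
Minimal cut sets: {Aft brake coil 2 degraded, Backup drive VFD fails, Brake coil faulted, Governor switch is out, Main main contactor 2 is inoperative, Right encoder is down, Right main contactor lost, Upper safety relay is out}; {Aft brake coil 2 degraded, Backup drive VFD fails, Brake coil faulted, Governor switch is out, Main main contactor 2 is inoperative, Right encoder is down, Right leveling sensor is down, Right main contactor lost}; {Aft brake coil 2 degraded, Backup drive VFD fails, Brake coil faulted, Governor switch is out, Main main contactor 2 is inoperative, Right door operator is inoperative, Right encoder is down, Right main contactor lost}; {Aft brake coil 2 degraded, Backup drive VFD fails, Brake coil faulted, Door interlock trips, Governor switch is out, Main main contactor 2 is inoperative, Right encoder is down, Right main contactor lost}; {Aft brake coil 2 degraded, Backup drive VFD fails, Brake coil faulted, Governor switch is out, Hoist motor is inoperative, Main main contactor 2 is inoperative, Right encoder is down, Right main contactor lost}.

5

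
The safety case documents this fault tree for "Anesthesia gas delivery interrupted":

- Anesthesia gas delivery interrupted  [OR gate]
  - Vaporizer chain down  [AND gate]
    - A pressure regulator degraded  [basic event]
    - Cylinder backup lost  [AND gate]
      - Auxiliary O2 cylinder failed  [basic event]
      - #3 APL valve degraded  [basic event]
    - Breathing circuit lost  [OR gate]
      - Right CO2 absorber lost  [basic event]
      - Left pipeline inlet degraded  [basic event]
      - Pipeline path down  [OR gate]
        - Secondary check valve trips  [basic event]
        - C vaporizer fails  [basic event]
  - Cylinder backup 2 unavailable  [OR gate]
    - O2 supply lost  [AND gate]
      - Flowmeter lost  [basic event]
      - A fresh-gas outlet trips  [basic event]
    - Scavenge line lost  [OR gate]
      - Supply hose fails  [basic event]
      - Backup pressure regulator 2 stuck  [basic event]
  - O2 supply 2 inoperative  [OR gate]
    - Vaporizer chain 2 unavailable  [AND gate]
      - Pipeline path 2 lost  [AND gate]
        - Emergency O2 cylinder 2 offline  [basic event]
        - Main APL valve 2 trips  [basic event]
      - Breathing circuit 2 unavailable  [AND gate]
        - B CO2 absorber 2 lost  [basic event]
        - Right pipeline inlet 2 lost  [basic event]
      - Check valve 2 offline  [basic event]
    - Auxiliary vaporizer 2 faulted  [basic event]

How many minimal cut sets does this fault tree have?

9

Cylinder backup lost [AND]: one cut set from each child combined → 1 × 1 = 1 cut set(s).
Pipeline path down [OR]: union of children's cut sets → 2 cut set(s).
Breathing circuit lost [OR]: union of children's cut sets → 4 cut set(s).
Vaporizer chain down [AND]: one cut set from each child combined → 1 × 1 × 4 = 4 cut set(s).
O2 supply lost [AND]: one cut set from each child combined → 1 × 1 = 1 cut set(s).
Scavenge line lost [OR]: union of children's cut sets → 2 cut set(s).
Cylinder backup 2 unavailable [OR]: union of children's cut sets → 3 cut set(s).
Pipeline path 2 lost [AND]: one cut set from each child combined → 1 × 1 = 1 cut set(s).
Breathing circuit 2 unavailable [AND]: one cut set from each child combined → 1 × 1 = 1 cut set(s).
Vaporizer chain 2 unavailable [AND]: one cut set from each child combined → 1 × 1 × 1 = 1 cut set(s).
O2 supply 2 inoperative [OR]: union of children's cut sets → 2 cut set(s).
Anesthesia gas delivery interrupted [OR]: union of children's cut sets → 9 cut set(s).
Minimal cut sets: {#3 APL valve degraded, A pressure regulator degraded, Auxiliary O2 cylinder failed, Right CO2 absorber lost}; {#3 APL valve degraded, A pressure regulator degraded, Auxiliary O2 cylinder failed, Left pipeline inlet degraded}; {#3 APL valve degraded, A pressure regulator degraded, Auxiliary O2 cylinder failed, Secondary check valve trips}; {#3 APL valve degraded, A pressure regulator degraded, Auxiliary O2 cylinder failed, C vaporizer fails}; {A fresh-gas outlet trips, Flowmeter lost}; {Supply hose fails}; {Backup pressure regulator 2 stuck}; {B CO2 absorber 2 lost, Check valve 2 offline, Emergency O2 cylinder 2 offline, Main APL valve 2 trips, Right pipeline inlet 2 lost}; {Auxiliary vaporizer 2 faulted}.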